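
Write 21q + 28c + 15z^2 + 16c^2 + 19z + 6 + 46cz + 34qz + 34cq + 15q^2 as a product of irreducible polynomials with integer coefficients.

Group: 8c(2c + 3q + 5z + 3) + (5q + 3z + 2)(2c + 3q + 5z + 3); both groups contain (2c + 3q + 5z + 3).

(2c + 3q + 5z + 3)(8c + 5q + 3z + 2)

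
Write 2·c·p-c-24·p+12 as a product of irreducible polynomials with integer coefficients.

Group as (2·c·p-c) + (-24·p+12) = c·(2·p-1) - 12·(2·p-1).
Both groups share the factor (2·p-1).

(2·p-1)·(c-12)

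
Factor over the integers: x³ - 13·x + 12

Trying the rational-root candidates, x = 1 is a root, so (x - 1) divides it; the quotient is x² + x - 12.
The remaining quadratic factors as (x - 3)(x + 4).

(x + 4)·(x - 1)·(x - 3)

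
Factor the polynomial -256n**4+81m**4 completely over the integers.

Write as (9m**2)² − (16n**2)², then factor 9m**2-16n**2 once more.

(3m+4n)(3m-4n)(9m**2+16n**2)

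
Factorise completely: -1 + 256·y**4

Difference of squares twice: with A = 4·y and B = 1, A⁴ − B⁴ = (A² − B²)(A² + B²), and A² − B² factors again.

(4·y + 1)·(4·y - 1)·(16·y**2 + 1)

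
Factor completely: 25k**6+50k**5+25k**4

Pull out the common factor 25k**4, leaving k**2+2k+1.
Recognize a perfect-square trinomial with the parts k and 1.

25k**4(k+1)**2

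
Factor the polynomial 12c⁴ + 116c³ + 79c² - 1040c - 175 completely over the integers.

Testing divisors of the constant over divisors of the leading coefficient, c = 5/2 is a root, so (2c - 5) divides it; the quotient is 6c³ + 73c² + 222c + 35.
Next, c = -7 is a root, giving the factor (c + 7) and quotient 6c² + 31c + 5.
The remaining quadratic factors as (c + 5)(6c + 1).

(2c - 5)(6c + 1)(c + 5)(c + 7)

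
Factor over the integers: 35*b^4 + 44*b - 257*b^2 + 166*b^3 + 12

Among the possible rational roots, b = -1/7 is a root, so (7*b + 1) is a factor; dividing leaves 5*b^3 + 23*b^2 - 40*b + 12.
Continuing, b = 2/5 is a root, so (5*b - 2) is a factor; dividing leaves b^2 + 5*b - 6.
The remaining quadratic factors as (b + 6)(b - 1).

(5*b - 2)*(7*b + 1)*(b + 6)*(b - 1)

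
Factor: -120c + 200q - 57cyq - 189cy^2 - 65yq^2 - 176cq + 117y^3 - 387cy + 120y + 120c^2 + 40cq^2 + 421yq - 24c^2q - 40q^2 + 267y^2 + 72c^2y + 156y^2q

Group: 3c(24cy - 8cq + 40c - 39y^2 + 13yq - 89y + 8q - 40) + (-3y - 5q)(24cy - 8cq + 40c - 39y^2 + 13yq - 89y + 8q - 40); both groups contain (24cy - 8cq + 40c - 39y^2 + 13yq - 89y + 8q - 40), so (3c - 3y - 5q) is a factor with cofactor 24cy - 8cq + 40c - 39y^2 + 13yq - 89y + 8q - 40.
The cofactor groups again: 24cy - 8cq + 40c - 39y^2 + 13yq - 89y + 8q - 40 = 8c(3y - q + 5) + (-13y - 8)(3y - q + 5); both groups contain (3y - q + 5), giving (8c - 13y - 8)(3y - q + 5).

(3y - q + 5)(3c - 3y - 5q)(8c - 13y - 8)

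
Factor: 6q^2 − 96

6(q + 4)(q − 4)

Pull out the common factor 6; q^2 − 16 is a difference of squares.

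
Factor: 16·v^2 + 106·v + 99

(2·v + 11)·(8·v + 9)

Need a pair with product 16·99 = 1584 and sum 106: that's 18 and 88.
Split the middle term: 16·v^2 + 18·v + 88·v + 99 = 2·v·(8·v + 9) + 11·(8·v + 9).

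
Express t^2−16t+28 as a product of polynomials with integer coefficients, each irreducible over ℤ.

(t−14)(t−2)

Two integers with product 28 and sum −16 are −14 and −2.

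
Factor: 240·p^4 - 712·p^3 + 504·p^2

Pull out the common factor 8·p^2, then factor the remaining trinomial.

8·p^2·(5·p - 9)·(6·p - 7)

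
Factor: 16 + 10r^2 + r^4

(r^2 + 2)(r^2 + 8)

Substitute u = r^2 to get a quadratic in u, then factor.
r^2 + 8 is irreducible over ℤ (always positive, so no real roots).
r^2 + 2 is irreducible over ℤ (always positive, so no real roots).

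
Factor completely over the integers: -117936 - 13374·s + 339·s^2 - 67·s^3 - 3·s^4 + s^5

Trying the rational-root candidates, s = -8 is a root, so (s + 8) is a factor; dividing leaves s^4 - 11·s^3 + 21·s^2 + 171·s - 14742.
Next, s = 14 is a root, so (s - 14) divides it; the quotient is s^3 + 3·s^2 + 63·s + 1053.
Next, s = -9 is a root, giving the factor (s + 9) and quotient s^2 - 6·s + 117.
The quadratic s^2 - 6·s + 117 has discriminant -432 < 0 and is irreducible over ℤ.

(s + 8)·(s + 9)·(s - 14)·(s^2 - 6·s + 117)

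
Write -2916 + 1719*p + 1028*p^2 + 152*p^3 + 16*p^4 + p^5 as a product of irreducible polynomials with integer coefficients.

(p + 4)*(p + 9)*(p - 1)*(p^2 + 4*p + 81)

By the rational root theorem, p = -9 is a root, so (p + 9) is a factor; dividing leaves p^4 + 7*p^3 + 89*p^2 + 227*p - 324.
Then p = -4 is a root, so (p + 4) divides it; the quotient is p^3 + 3*p^2 + 77*p - 81.
Then p = 1 is a root, so (p - 1) is a factor; dividing leaves p^2 + 4*p + 81.
The quadratic p^2 + 4*p + 81 has discriminant -308 < 0 and is irreducible over ℤ.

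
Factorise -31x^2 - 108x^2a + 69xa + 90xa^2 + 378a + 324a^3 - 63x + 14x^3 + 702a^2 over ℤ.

(2x - 6a - 7)(x - 6a)(7x + 9a + 9)

Group: 7x(2x^2 - 18xa - 7x + 36a^2 + 42a) + (9a + 9)(2x^2 - 18xa - 7x + 36a^2 + 42a); both groups contain (2x^2 - 18xa - 7x + 36a^2 + 42a), so (7x + 9a + 9) is a factor with cofactor 2x^2 - 18xa - 7x + 36a^2 + 42a.
The cofactor groups again: 2x^2 - 18xa - 7x + 36a^2 + 42a = x(2x - 6a - 7) - 6a(2x - 6a - 7); both groups contain (2x - 6a - 7), giving (x - 6a)(2x - 6a - 7).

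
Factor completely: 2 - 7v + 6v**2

(2v - 1)(3v - 2)

Need a pair with product 6·2 = 12 and sum -7: that's -4 and -3.
Split the middle term: 6v**2 - 4v - 3v + 2 = 2v(3v - 2) - (3v - 2).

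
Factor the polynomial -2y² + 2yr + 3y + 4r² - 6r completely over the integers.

-(y - 2r)(2y + 2r - 3)

Group: -y(2y + 2r - 3) + 2r(2y + 2r - 3); both groups contain (2y + 2r - 3).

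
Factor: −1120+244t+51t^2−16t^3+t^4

(t+4)(t−5)(t−7)(t−8)

Among the possible rational roots, t = 5 is a root, giving the factor (t−5) and quotient t^3−11t^2−4t+224.
Then t = −4 is a root, giving the factor (t+4) and quotient t^2−15t+56.
The remaining quadratic factors as (t−7)(t−8).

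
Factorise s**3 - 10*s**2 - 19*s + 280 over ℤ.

Trying the rational-root candidates, s = 7 is a root, so (s - 7) divides it; the quotient is s**2 - 3*s - 40.
The remaining quadratic factors as (s - 8)(s + 5).

(s + 5)*(s - 7)*(s - 8)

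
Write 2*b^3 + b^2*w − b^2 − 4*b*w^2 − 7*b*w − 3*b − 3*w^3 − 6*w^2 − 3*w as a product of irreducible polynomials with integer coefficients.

Group: b*(2*b^2 − b*w − 3*b − 3*w^2 − 3*w) + (w + 1)*(2*b^2 − b*w − 3*b − 3*w^2 − 3*w); both groups contain (2*b^2 − b*w − 3*b − 3*w^2 − 3*w), so (b + w + 1) is a factor with cofactor 2*b^2 − b*w − 3*b − 3*w^2 − 3*w.
The cofactor groups again: 2*b^2 − b*w − 3*b − 3*w^2 − 3*w = 2*b*(b + w) + (−3*w − 3)*(b + w); both groups contain (b + w), giving (2*b − 3*w − 3)*(b + w).

(2*b − 3*w − 3)*(b + w)*(b + w + 1)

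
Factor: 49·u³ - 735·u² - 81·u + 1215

(7·u + 9)·(7·u - 9)·(u - 15)

Testing divisors of the constant over divisors of the leading coefficient, u = -9/7 is a root, so (7·u + 9) is a factor; dividing leaves 7·u² - 114·u + 135.
The remaining quadratic factors as (u - 15)(7·u - 9).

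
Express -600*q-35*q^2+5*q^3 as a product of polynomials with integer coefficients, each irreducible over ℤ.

5*q*(q+8)*(q-15)

Pull out the common factor 5*q, then factor the remaining trinomial.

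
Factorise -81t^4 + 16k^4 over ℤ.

(2k + 3t)(2k - 3t)(4k^2 + 9t^2)

Difference of squares twice: with A = 2k and B = 3t, A⁴ − B⁴ = (A² − B²)(A² + B²), and A² − B² factors again.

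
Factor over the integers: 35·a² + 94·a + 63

(5·a + 7)·(7·a + 9)

Need a pair with product 35·63 = 2205 and sum 94: that's 49 and 45.
Split the middle term: 35·a² + 49·a + 45·a + 63 = 7·a·(5·a + 7) + 9·(5·a + 7).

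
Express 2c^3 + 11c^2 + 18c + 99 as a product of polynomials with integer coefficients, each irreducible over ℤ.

Group as (2c^3 + 18c) + (11c^2 + 99) = 2c(c^2 + 9) + 11(c^2 + 9).
Both groups share the factor (c^2 + 9).

(2c + 11)(c^2 + 9)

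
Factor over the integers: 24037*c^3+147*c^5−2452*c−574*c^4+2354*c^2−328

Testing divisors of the constant over divisors of the leading coefficient, c = 1/3 is a root, giving the factor (3*c−1) and quotient 49*c^4−175*c^3+7954*c^2+3436*c+328.
Then c = −2/7 is a root, so (7*c+2) is a factor; dividing leaves 7*c^3−27*c^2+1144*c+164.
Next, c = −1/7 is a root, giving the factor (7*c+1) and quotient c^2−4*c+164.
The quadratic c^2−4*c+164 has discriminant −640 < 0 and is irreducible over ℤ.

(3*c−1)*(7*c+1)*(7*c+2)*(c^2−4*c+164)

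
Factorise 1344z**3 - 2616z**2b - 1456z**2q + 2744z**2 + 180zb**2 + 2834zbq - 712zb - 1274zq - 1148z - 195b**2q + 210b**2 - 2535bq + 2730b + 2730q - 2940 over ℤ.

(12z - 13q + 14)(8z - 15b + 15)(14z - b - 14)

Group: 8z(168z**2 - 12zb - 182zq + 28z + 13bq - 14b + 182q - 196) + (-15b + 15)(168z**2 - 12zb - 182zq + 28z + 13bq - 14b + 182q - 196); both groups contain (168z**2 - 12zb - 182zq + 28z + 13bq - 14b + 182q - 196), so (8z - 15b + 15) is a factor with cofactor 168z**2 - 12zb - 182zq + 28z + 13bq - 14b + 182q - 196.
The cofactor groups again: 168z**2 - 12zb - 182zq + 28z + 13bq - 14b + 182q - 196 = 14z(12z - 13q + 14) + (-b - 14)(12z - 13q + 14); both groups contain (12z - 13q + 14), giving (14z - b - 14)(12z - 13q + 14).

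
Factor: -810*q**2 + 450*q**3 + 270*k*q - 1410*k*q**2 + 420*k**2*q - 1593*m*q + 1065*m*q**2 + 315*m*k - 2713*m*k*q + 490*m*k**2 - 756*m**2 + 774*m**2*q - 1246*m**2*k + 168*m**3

(2*m - 14*k + 5*q - 9)*(12*m - 5*k + 15*q)*(7*m + 6*q)

Group: 2*m*(84*m**2 - 35*m*k + 177*m*q - 30*k*q + 90*q**2) + (-14*k + 5*q - 9)*(84*m**2 - 35*m*k + 177*m*q - 30*k*q + 90*q**2); both groups contain (84*m**2 - 35*m*k + 177*m*q - 30*k*q + 90*q**2), so (2*m - 14*k + 5*q - 9) is a factor with cofactor 84*m**2 - 35*m*k + 177*m*q - 30*k*q + 90*q**2.
The cofactor groups again: 84*m**2 - 35*m*k + 177*m*q - 30*k*q + 90*q**2 = 7*m*(12*m - 5*k + 15*q) + 6*q*(12*m - 5*k + 15*q); both groups contain (12*m - 5*k + 15*q), giving (7*m + 6*q)*(12*m - 5*k + 15*q).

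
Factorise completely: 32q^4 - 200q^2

8q^2(2q + 5)(2q - 5)

Factor out 8q^2, leaving 4q^2 - 25, which is a difference of two squares.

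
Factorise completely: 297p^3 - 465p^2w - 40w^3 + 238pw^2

(11p - 5w)(3p - 2w)(9p - 4w)

Group: 11p(27p^2 - 30pw + 8w^2) - 5w(27p^2 - 30pw + 8w^2); both groups contain (27p^2 - 30pw + 8w^2), so (11p - 5w) is a factor with cofactor 27p^2 - 30pw + 8w^2.
The cofactor groups again: 27p^2 - 30pw + 8w^2 = 9p(3p - 2w) - 4w(3p - 2w); both groups contain (3p - 2w), giving (9p - 4w)(3p - 2w).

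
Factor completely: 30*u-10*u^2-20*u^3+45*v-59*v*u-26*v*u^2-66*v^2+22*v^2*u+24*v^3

(2*v-2*u-3)*(3*v+2*u)*(4*v+5*u-5)

Group: 4*v*(6*v^2-2*v*u-9*v-4*u^2-6*u) + (5*u-5)*(6*v^2-2*v*u-9*v-4*u^2-6*u); both groups contain (6*v^2-2*v*u-9*v-4*u^2-6*u), so (4*v+5*u-5) is a factor with cofactor 6*v^2-2*v*u-9*v-4*u^2-6*u.
The cofactor groups again: 6*v^2-2*v*u-9*v-4*u^2-6*u = 3*v*(2*v-2*u-3) + 2*u*(2*v-2*u-3); both groups contain (2*v-2*u-3), giving (3*v+2*u)*(2*v-2*u-3).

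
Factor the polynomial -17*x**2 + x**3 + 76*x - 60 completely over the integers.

Trying the rational-root candidates, x = 1 is a root, so (x - 1) divides it; the quotient is x**2 - 16*x + 60.
The remaining quadratic factors as (x - 6)(x - 10).

(x - 1)*(x - 10)*(x - 6)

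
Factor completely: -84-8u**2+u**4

(u**2+6)(u**2-14)

Substitute w = u**2 to get a quadratic in w, then factor.
u**2+6 is irreducible over ℤ (always positive, so no real roots).
u**2-14 is irreducible over ℤ (14 is not a perfect square).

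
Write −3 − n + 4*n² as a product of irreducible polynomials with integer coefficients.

(4*n + 3)*(n − 1)

Need a pair with product 4·(−3) = −12 and sum −1: that's −4 and 3.
Split the middle term: 4*n² − 4*n + 3*n − 3 = 4*n*(n − 1) + 3*(n − 1).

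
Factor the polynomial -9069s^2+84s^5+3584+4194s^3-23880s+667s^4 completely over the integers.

(3s-8)(4s+7)(7s-1)(s^2+9s+64)

Among the possible rational roots, s = 8/3 is a root, so (3s-8) divides it; the quotient is 28s^4+297s^3+2190s^2+2817s-448.
Next, s = -7/4 is a root, so (4s+7) divides it; the quotient is 7s^3+62s^2+439s-64.
Next, s = 1/7 is a root, giving the factor (7s-1) and quotient s^2+9s+64.
The quadratic s^2+9s+64 has discriminant -175 < 0 and is irreducible over ℤ.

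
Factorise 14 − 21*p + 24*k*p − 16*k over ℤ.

Group as (24*k*p − 16*k) + (−21*p + 14) = 8*k*(3*p − 2) − 7*(3*p − 2).
Both groups share the factor (3*p − 2).

(3*p − 2)*(8*k − 7)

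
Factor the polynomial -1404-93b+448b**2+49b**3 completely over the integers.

Trying the rational-root candidates, b = 12/7 is a root, giving the factor (7b-12) and quotient 7b**2+76b+117.
The remaining quadratic factors as (b+9)(7b+13).

(7b+13)(7b-12)(b+9)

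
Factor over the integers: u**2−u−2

(u+1)(u−2)

Two integers with product −2 and sum −1 are −2 and 1.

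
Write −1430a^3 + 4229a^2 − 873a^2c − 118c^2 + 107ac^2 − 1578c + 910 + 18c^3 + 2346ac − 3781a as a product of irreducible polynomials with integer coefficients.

Group: 11a(−130a^2 − 103ac + 219a − 9c^2 + 122c − 65) + (−2c − 14)(−130a^2 − 103ac + 219a − 9c^2 + 122c − 65); both groups contain (−130a^2 − 103ac + 219a − 9c^2 + 122c − 65), so (11a − 2c − 14) is a factor with cofactor −130a^2 − 103ac + 219a − 9c^2 + 122c − 65.
The cofactor groups again: −130a^2 − 103ac + 219a − 9c^2 + 122c − 65 = −10a(13a + 9c − 5) + (−c + 13)(13a + 9c − 5); both groups contain (13a + 9c − 5), giving −(10a + c − 13)(13a + 9c − 5).

−(10a + c − 13)(11a − 2c − 14)(13a + 9c − 5)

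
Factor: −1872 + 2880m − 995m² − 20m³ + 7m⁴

(7m − 13)(m + 12)(m − 1)(m − 12)

Testing divisors of the constant over divisors of the leading coefficient, m = 1 is a root, so (m − 1) is a factor; dividing leaves 7m³ − 13m² − 1008m + 1872.
Then m = 12 is a root, so (m − 12) is a factor; dividing leaves 7m² + 71m − 156.
The remaining quadratic factors as (7m − 13)(m + 12).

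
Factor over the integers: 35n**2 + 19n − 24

(5n − 3)(7n + 8)

Need a pair with product 35·(−24) = −840 and sum 19: that's −21 and 40.
Split the middle term: 35n**2 − 21n + 40n − 24 = 7n(5n − 3) + 8(5n − 3).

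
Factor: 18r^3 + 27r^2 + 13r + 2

By the rational root theorem, r = -1/3 is a root, so (3r + 1) is a factor; dividing leaves 6r^2 + 7r + 2.
The remaining quadratic factors as (3r + 2)(2r + 1).

(2r + 1)(3r + 1)(3r + 2)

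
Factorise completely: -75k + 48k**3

Pull out the common factor 3k; 16k**2 - 25 is a difference of squares.

3k(4k + 5)(4k - 5)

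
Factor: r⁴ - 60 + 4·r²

(r² + 10)·(r² - 6)

Substitute u = r² to get a quadratic in u, then factor.
r² + 10 is irreducible over ℤ (always positive, so no real roots).
r² - 6 is irreducible over ℤ (6 is not a perfect square).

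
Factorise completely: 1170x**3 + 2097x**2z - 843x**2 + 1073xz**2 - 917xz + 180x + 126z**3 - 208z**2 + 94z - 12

(13x + 9z - 2)(15x + 14z - 6)(6x + z - 1)

Group: 15x(78x**2 + 67xz - 25x + 9z**2 - 11z + 2) + (14z - 6)(78x**2 + 67xz - 25x + 9z**2 - 11z + 2); both groups contain (78x**2 + 67xz - 25x + 9z**2 - 11z + 2), so (15x + 14z - 6) is a factor with cofactor 78x**2 + 67xz - 25x + 9z**2 - 11z + 2.
The cofactor groups again: 78x**2 + 67xz - 25x + 9z**2 - 11z + 2 = 6x(13x + 9z - 2) + (z - 1)(13x + 9z - 2); both groups contain (13x + 9z - 2), giving (6x + z - 1)(13x + 9z - 2).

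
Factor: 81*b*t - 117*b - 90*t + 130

(9*b - 10)*(9*t - 13)

Group as (81*b*t - 117*b) + (-90*t + 130) = 9*b*(9*t - 13) - 10*(9*t - 13).
Both groups share the factor (9*t - 13).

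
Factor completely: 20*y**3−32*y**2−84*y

4*y*(5*y+7)*(y−3)

Pull out the common factor 4*y, then factor the remaining trinomial.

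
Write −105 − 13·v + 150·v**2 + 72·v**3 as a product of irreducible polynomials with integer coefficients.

(3·v + 5)·(4·v − 3)·(6·v + 7)

Trying the rational-root candidates, v = −5/3 is a root, giving the factor (3·v + 5) and quotient 24·v**2 + 10·v − 21.
The remaining quadratic factors as (6·v + 7)(4·v − 3).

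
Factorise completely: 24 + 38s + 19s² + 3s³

(3s + 4)(s + 2)(s + 3)

Among the possible rational roots, s = -2 is a root, so (s + 2) is a factor; dividing leaves 3s² + 13s + 12.
The remaining quadratic factors as (3s + 4)(s + 3).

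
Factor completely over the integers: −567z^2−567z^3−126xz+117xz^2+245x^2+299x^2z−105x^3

Group: 5x(−21x^2+22xz+49x+63z^2+63z) − 9z(−21x^2+22xz+49x+63z^2+63z); both groups contain (−21x^2+22xz+49x+63z^2+63z), so (5x−9z) is a factor with cofactor −21x^2+22xz+49x+63z^2+63z.
The cofactor groups again: −21x^2+22xz+49x+63z^2+63z = −7x(3x−7z−7) − 9z(3x−7z−7); both groups contain (3x−7z−7), giving −(7x+9z)(3x−7z−7).

−(3x−7z−7)(5x−9z)(7x+9z)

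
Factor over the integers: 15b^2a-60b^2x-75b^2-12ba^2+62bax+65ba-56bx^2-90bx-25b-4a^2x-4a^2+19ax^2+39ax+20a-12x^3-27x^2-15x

Group: 5b(3ba-12bx-15b+ax+a-4x^2-9x-5) + (-4a+3x)(3ba-12bx-15b+ax+a-4x^2-9x-5); both groups contain (3ba-12bx-15b+ax+a-4x^2-9x-5), so (5b-4a+3x) is a factor with cofactor 3ba-12bx-15b+ax+a-4x^2-9x-5.
The cofactor groups again: 3ba-12bx-15b+ax+a-4x^2-9x-5 = 3b(a-4x-5) + (x+1)(a-4x-5); both groups contain (a-4x-5), giving (3b+x+1)(a-4x-5).

(5b-4a+3x)(3b+x+1)(a-4x-5)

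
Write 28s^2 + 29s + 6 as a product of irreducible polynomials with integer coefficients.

(4s + 3)(7s + 2)

Need a pair with product 28·6 = 168 and sum 29: that's 21 and 8.
Split the middle term: 28s^2 + 21s + 8s + 6 = 7s(4s + 3) + 2(4s + 3).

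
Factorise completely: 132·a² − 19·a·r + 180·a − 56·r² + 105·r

Group: 11·a·(12·a + 7·r) + (−8·r + 15)·(12·a + 7·r); both groups contain (12·a + 7·r).

(11·a − 8·r + 15)·(12·a + 7·r)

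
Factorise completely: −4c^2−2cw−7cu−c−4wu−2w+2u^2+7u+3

−(4c+2w−u−3)(c+2u+1)

Group: −c(4c+2w−u−3) + (−2u−1)(4c+2w−u−3); both groups contain (4c+2w−u−3).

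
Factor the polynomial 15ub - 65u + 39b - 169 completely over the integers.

(3b - 13)(5u + 13)

Group as (15ub - 65u) + (39b - 169) = 5u(3b - 13) + 13(3b - 13).
Both groups share the factor (3b - 13).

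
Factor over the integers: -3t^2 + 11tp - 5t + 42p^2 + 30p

-(t - 6p)(3t + 7p + 5)

Group: -3t(t - 6p) + (-7p - 5)(t - 6p); both groups contain (t - 6p).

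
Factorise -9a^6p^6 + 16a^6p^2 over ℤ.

-a^6p^2(3p^2 + 4)(3p^2 - 4)

Pull out the common factor a^6p^2, leaving -9p^4 + 16.
Recognize a difference of squares with the parts 4 and 3p^2.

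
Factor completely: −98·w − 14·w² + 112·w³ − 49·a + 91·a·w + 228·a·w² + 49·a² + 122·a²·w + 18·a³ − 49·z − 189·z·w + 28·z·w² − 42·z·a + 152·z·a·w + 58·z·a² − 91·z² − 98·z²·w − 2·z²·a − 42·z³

−(7·z − 9·a − 7·w + 7)·(6·z + 2·a + 8·w + 7)·(z + a + 2·w)

Group: 6·z·(−7·z² + 2·z·a − 7·z·w − 7·z + 9·a² + 25·a·w − 7·a + 14·w² − 14·w) + (2·a + 8·w + 7)·(−7·z² + 2·z·a − 7·z·w − 7·z + 9·a² + 25·a·w − 7·a + 14·w² − 14·w); both groups contain (−7·z² + 2·z·a − 7·z·w − 7·z + 9·a² + 25·a·w − 7·a + 14·w² − 14·w), so (6·z + 2·a + 8·w + 7) is a factor with cofactor −7·z² + 2·z·a − 7·z·w − 7·z + 9·a² + 25·a·w − 7·a + 14·w² − 14·w.
The cofactor groups again: −7·z² + 2·z·a − 7·z·w − 7·z + 9·a² + 25·a·w − 7·a + 14·w² − 14·w = −z·(7·z − 9·a − 7·w + 7) + (−a − 2·w)·(7·z − 9·a − 7·w + 7); both groups contain (7·z − 9·a − 7·w + 7), giving −(z + a + 2·w)·(7·z − 9·a − 7·w + 7).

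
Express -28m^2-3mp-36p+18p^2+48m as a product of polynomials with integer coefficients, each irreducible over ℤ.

-(4m-3p)(7m+6p-12)

Group: -7m(4m-3p) + (-6p+12)(4m-3p); both groups contain (4m-3p).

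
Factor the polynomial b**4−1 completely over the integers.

(b+1)*(b−1)*(b**2+1)

Write as (b**2)² − (1)², then factor b**2−1 once more.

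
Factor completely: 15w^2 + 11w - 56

Need a pair with product 15·(-56) = -840 and sum 11: that's 35 and -24.
Split the middle term: 15w^2 + 35w - 24w - 56 = 5w(3w + 7) - 8(3w + 7).

(3w + 7)(5w - 8)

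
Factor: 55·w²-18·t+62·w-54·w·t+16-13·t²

(11·w-13·t+8)·(5·w+t+2)

Group: 11·w·(5·w+t+2) + (-13·t+8)·(5·w+t+2); both groups contain (5·w+t+2).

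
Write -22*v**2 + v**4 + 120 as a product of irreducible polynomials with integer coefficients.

Substitute u = v**2 to get a quadratic in u, then factor.
v**2 - 10 is irreducible over ℤ (10 is not a perfect square).
v**2 - 12 is irreducible over ℤ (12 is not a perfect square).

(v**2 - 10)*(v**2 - 12)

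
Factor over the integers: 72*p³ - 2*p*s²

2*p*(6*p + s)*(6*p - s)

Factor out 2*p, leaving 36*p² - s², which is a difference of two squares.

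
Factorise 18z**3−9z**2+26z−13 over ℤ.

Group as (18z**3+26z) + (−9z**2−13) = 2z(9z**2+13) − (9z**2+13).
Both groups share the factor (9z**2+13).

(2z−1)(9z**2+13)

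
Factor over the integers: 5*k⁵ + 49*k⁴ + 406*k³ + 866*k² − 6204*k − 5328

(5*k + 4)*(k + 6)*(k − 3)*(k² + 6*k + 74)

By the rational root theorem, k = 3 is a root, so (k − 3) is a factor; dividing leaves 5*k⁴ + 64*k³ + 598*k² + 2660*k + 1776.
Then k = −6 is a root, so (k + 6) divides it; the quotient is 5*k³ + 34*k² + 394*k + 296.
Then k = −4/5 is a root, so (5*k + 4) divides it; the quotient is k² + 6*k + 74.
The quadratic k² + 6*k + 74 has discriminant −260 < 0 and is irreducible over ℤ.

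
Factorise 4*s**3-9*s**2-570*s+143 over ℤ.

By the rational root theorem, s = 1/4 is a root, giving the factor (4*s-1) and quotient s**2-2*s-143.
The remaining quadratic factors as (s+11)(s-13).

(4*s-1)*(s+11)*(s-13)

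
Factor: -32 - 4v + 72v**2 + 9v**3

(3v + 2)(3v - 2)(v + 8)

Among the possible rational roots, v = -8 is a root, so (v + 8) is a factor; dividing leaves 9v**2 - 4.
The remaining quadratic factors as (3v - 2)(3v + 2).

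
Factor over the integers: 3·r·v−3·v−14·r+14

Group as (3·r·v−14·r) + (−3·v+14) = r·(3·v−14) − (3·v−14).
Both groups share the factor (3·v−14).

(3·v−14)·(r−1)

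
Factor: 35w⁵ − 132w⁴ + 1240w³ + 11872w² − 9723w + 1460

(5w − 1)(7w − 4)(w + 5)(w² − 8w + 73)

Among the possible rational roots, w = −5 is a root, so (w + 5) is a factor; dividing leaves 35w⁴ − 307w³ + 2775w² − 2003w + 292.
Then w = 4/7 is a root, so (7w − 4) is a factor; dividing leaves 5w³ − 41w² + 373w − 73.
Then w = 1/5 is a root, so (5w − 1) divides it; the quotient is w² − 8w + 73.
The quadratic w² − 8w + 73 has discriminant −228 < 0 and is irreducible over ℤ.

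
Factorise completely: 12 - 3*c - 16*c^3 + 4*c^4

Group as (4*c^4 - 3*c) + (-16*c^3 + 12) = c*(4*c^3 - 3) - 4*(4*c^3 - 3).
Both groups share the factor (4*c^3 - 3).

(c - 4)*(4*c^3 - 3)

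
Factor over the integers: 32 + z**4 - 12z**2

Substitute u = z**2 to get a quadratic in u, then factor.
z**2 - 8 is irreducible over ℤ (8 is not a perfect square).
z**2 - 4 is a difference of squares.

(z + 2)(z - 2)(z**2 - 8)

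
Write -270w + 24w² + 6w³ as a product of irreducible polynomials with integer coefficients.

6w(w + 9)(w - 5)

Pull out the common factor 6w, then factor the remaining trinomial.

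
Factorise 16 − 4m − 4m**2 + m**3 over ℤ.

(m + 2)(m − 2)(m − 4)

By the rational root theorem, m = 4 is a root, giving the factor (m − 4) and quotient m**2 − 4.
The remaining quadratic factors as (m + 2)(m − 2).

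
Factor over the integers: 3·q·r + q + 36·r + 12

Group as (3·q·r + q) + (36·r + 12) = q·(3·r + 1) + 12·(3·r + 1).
Both groups share the factor (3·r + 1).

(3·r + 1)·(q + 12)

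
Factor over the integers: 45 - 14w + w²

(w - 5)(w - 9)

Two integers with product 45 and sum -14 are -9 and -5.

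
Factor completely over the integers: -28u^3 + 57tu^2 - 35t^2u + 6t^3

Group: 3t(2t^2 - 9tu + 7u^2) - 4u(2t^2 - 9tu + 7u^2); both groups contain (2t^2 - 9tu + 7u^2), so (3t - 4u) is a factor with cofactor 2t^2 - 9tu + 7u^2.
The cofactor groups again: 2t^2 - 9tu + 7u^2 = 2t(t - u) - 7u(t - u); both groups contain (t - u), giving (2t - 7u)(t - u).

(2t - 7u)(3t - 4u)(t - u)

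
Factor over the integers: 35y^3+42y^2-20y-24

Group as (35y^3-20y) + (42y^2-24) = 5y(7y^2-4) + 6(7y^2-4).
Both groups share the factor (7y^2-4).

(5y+6)(7y^2-4)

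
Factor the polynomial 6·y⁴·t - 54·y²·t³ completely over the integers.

6·t·y²·(y - 3·t)·(y + 3·t)

Factor out 6·y²·t, leaving y² - 9·t², which is a difference of two squares.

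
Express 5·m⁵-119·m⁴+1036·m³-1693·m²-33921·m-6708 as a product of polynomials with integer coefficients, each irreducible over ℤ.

Testing divisors of the constant over divisors of the leading coefficient, m = -4 is a root, giving the factor (m+4) and quotient 5·m⁴-139·m³+1592·m²-8061·m-1677.
Next, m = 13 is a root, so (m-13) is a factor; dividing leaves 5·m³-74·m²+630·m+129.
Then m = -1/5 is a root, so (5·m+1) is a factor; dividing leaves m²-15·m+129.
The quadratic m²-15·m+129 has discriminant -291 < 0 and is irreducible over ℤ.

(5·m+1)·(m+4)·(m-13)·(m²-15·m+129)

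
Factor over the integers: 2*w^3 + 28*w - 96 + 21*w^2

Among the possible rational roots, w = -4 is a root, so (w + 4) is a factor; dividing leaves 2*w^2 + 13*w - 24.
The remaining quadratic factors as (2*w - 3)(w + 8).

(2*w - 3)*(w + 4)*(w + 8)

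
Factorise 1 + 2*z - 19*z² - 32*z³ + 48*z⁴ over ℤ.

(3*z + 1)*(4*z + 1)*(4*z - 1)*(z - 1)

Trying the rational-root candidates, z = 1 is a root, so (z - 1) is a factor; dividing leaves 48*z³ + 16*z² - 3*z - 1.
Next, z = 1/4 is a root, giving the factor (4*z - 1) and quotient 12*z² + 7*z + 1.
The remaining quadratic factors as (4*z + 1)(3*z + 1).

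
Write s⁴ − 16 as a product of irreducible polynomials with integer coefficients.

Write as (s²)² − (4)², then factor s² − 4 once more.

(s + 2)*(s − 2)*(s² + 4)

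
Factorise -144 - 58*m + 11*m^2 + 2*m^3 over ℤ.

(2*m - 9)*(m + 2)*(m + 8)

Testing divisors of the constant over divisors of the leading coefficient, m = 9/2 is a root, giving the factor (2*m - 9) and quotient m^2 + 10*m + 16.
The remaining quadratic factors as (m + 2)(m + 8).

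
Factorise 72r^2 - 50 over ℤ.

2(6r + 5)(6r - 5)

Factor out 2, leaving 36r^2 - 25, which is a difference of two squares.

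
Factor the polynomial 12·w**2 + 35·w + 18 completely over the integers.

Need a pair with product 12·18 = 216 and sum 35: that's 8 and 27.
Split the middle term: 12·w**2 + 8·w + 27·w + 18 = 4·w·(3·w + 2) + 9·(3·w + 2).

(3·w + 2)·(4·w + 9)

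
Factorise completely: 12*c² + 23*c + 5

(3*c + 5)*(4*c + 1)

Need a pair with product 12·5 = 60 and sum 23: that's 3 and 20.
Split the middle term: 12*c² + 3*c + 20*c + 5 = 3*c*(4*c + 1) + 5*(4*c + 1).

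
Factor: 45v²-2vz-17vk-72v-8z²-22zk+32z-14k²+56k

(9v-4z-7k)(5v+2z+2k-8)

Group: 9v(5v+2z+2k-8) + (-4z-7k)(5v+2z+2k-8); both groups contain (5v+2z+2k-8).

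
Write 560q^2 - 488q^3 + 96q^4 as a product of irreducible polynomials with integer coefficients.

8q^2(3q - 10)(4q - 7)

Pull out the common factor 8q^2, then factor the remaining trinomial.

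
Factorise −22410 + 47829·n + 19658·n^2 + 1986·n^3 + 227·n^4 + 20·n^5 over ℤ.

(4·n + 15)·(5·n − 2)·(n + 9)·(n^2 − n + 83)

Among the possible rational roots, n = −9 is a root, so (n + 9) is a factor; dividing leaves 20·n^4 + 47·n^3 + 1563·n^2 + 5591·n − 2490.
Then n = −15/4 is a root, giving the factor (4·n + 15) and quotient 5·n^3 − 7·n^2 + 417·n − 166.
Then n = 2/5 is a root, so (5·n − 2) divides it; the quotient is n^2 − n + 83.
The quadratic n^2 − n + 83 has discriminant −331 < 0 and is irreducible over ℤ.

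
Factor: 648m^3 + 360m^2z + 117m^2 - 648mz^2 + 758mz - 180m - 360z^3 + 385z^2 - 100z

Group: 8m(81m^2 + 126mz - 36m + 45z^2 - 20z) + (-8z + 5)(81m^2 + 126mz - 36m + 45z^2 - 20z); both groups contain (81m^2 + 126mz - 36m + 45z^2 - 20z), so (8m - 8z + 5) is a factor with cofactor 81m^2 + 126mz - 36m + 45z^2 - 20z.
The cofactor groups again: 81m^2 + 126mz - 36m + 45z^2 - 20z = 9m(9m + 9z - 4) + 5z(9m + 9z - 4); both groups contain (9m + 9z - 4), giving (9m + 5z)(9m + 9z - 4).

(8m - 8z + 5)(9m + 5z)(9m + 9z - 4)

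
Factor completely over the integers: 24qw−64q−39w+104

Group as (24qw−64q) + (−39w+104) = 8q(3w−8) − 13(3w−8).
Both groups share the factor (3w−8).

(3w−8)(8q−13)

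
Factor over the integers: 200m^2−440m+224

Pull out the common factor 8, then factor the remaining trinomial.

8(5m−4)(5m−7)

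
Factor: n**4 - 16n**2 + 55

(n**2 - 11)(n**2 - 5)

Substitute u = n**2 to get a quadratic in u, then factor.
n**2 - 11 is irreducible over ℤ (11 is not a perfect square).
n**2 - 5 is irreducible over ℤ (5 is not a perfect square).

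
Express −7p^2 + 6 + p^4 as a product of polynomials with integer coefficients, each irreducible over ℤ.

Substitute u = p^2 to get a quadratic in u, then factor.
p^2 − 6 is irreducible over ℤ (6 is not a perfect square).
p^2 − 1 is a difference of squares.

(p + 1)(p − 1)(p^2 − 6)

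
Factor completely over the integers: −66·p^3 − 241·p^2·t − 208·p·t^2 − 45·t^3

−(11·p + 9·t)·(2·p + 5·t)·(3·p + t)

Group: 11·p·(−6·p^2 − 17·p·t − 5·t^2) + 9·t·(−6·p^2 − 17·p·t − 5·t^2); both groups contain (−6·p^2 − 17·p·t − 5·t^2), so (11·p + 9·t) is a factor with cofactor −6·p^2 − 17·p·t − 5·t^2.
The cofactor groups again: −6·p^2 − 17·p·t − 5·t^2 = −2·p·(3·p + t) − 5·t·(3·p + t); both groups contain (3·p + t), giving −(2·p + 5·t)·(3·p + t).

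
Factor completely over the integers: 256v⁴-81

(4v)⁴ − (3)⁴ = ((4v)² − (3)²)((4v)² + (3)²); the first factor splits again, the second (16v²+9) is irreducible.

(4v+3)(4v-3)(16v²+9)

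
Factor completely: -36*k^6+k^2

-k^2*(6*k^2+1)*(6*k^2-1)

Factor out k^2 first: what remains is -36*k^4+1.
Recognize a difference of squares with the parts 1 and 6*k^2.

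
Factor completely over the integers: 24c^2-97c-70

(3c-14)(8c+5)

Need a pair with product 24·(-70) = -1680 and sum -97: that's -112 and 15.
Split the middle term: 24c^2-112c + 15c-70 = 8c(3c-14) + 5(3c-14).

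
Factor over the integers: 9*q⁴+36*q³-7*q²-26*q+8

By the rational root theorem, q = 1/3 is a root, giving the factor (3*q-1) and quotient 3*q³+13*q²+2*q-8.
Then q = 2/3 is a root, giving the factor (3*q-2) and quotient q²+5*q+4.
The remaining quadratic factors as (q+1)(q+4).

(3*q-1)*(3*q-2)*(q+1)*(q+4)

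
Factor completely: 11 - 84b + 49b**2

Need a pair with product 49·11 = 539 and sum -84: that's -77 and -7.
Split the middle term: 49b**2 - 77b - 7b + 11 = 7b(7b - 11) - (7b - 11).

(7b - 1)(7b - 11)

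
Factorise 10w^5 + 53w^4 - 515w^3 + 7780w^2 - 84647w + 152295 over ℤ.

Testing divisors of the constant over divisors of the leading coefficient, w = -15 is a root, so (w + 15) divides it; the quotient is 10w^4 - 97w^3 + 940w^2 - 6320w + 10153.
Continuing, w = 13/2 is a root, giving the factor (2w - 13) and quotient 5w^3 - 16w^2 + 366w - 781.
Next, w = 11/5 is a root, so (5w - 11) divides it; the quotient is w^2 - w + 71.
The quadratic w^2 - w + 71 has discriminant -283 < 0 and is irreducible over ℤ.

(2w - 13)(5w - 11)(w + 15)(w^2 - w + 71)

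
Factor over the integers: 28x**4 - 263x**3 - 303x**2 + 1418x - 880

(4x + 11)(7x - 8)(x - 1)(x - 10)

Testing divisors of the constant over divisors of the leading coefficient, x = 1 is a root, giving the factor (x - 1) and quotient 28x**3 - 235x**2 - 538x + 880.
Then x = -11/4 is a root, so (4x + 11) is a factor; dividing leaves 7x**2 - 78x + 80.
The remaining quadratic factors as (7x - 8)(x - 10).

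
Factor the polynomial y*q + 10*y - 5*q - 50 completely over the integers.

(q + 10)*(y - 5)

Group as (y*q + 10*y) + (-5*q - 50) = y*(q + 10) - 5*(q + 10).
Both groups share the factor (q + 10).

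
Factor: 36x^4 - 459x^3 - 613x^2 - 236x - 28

By the rational root theorem, x = -1/4 is a root, so (4x + 1) divides it; the quotient is 9x^3 - 117x^2 - 124x - 28.
Then x = -1/3 is a root, so (3x + 1) divides it; the quotient is 3x^2 - 40x - 28.
The remaining quadratic factors as (3x + 2)(x - 14).

(3x + 1)(3x + 2)(4x + 1)(x - 14)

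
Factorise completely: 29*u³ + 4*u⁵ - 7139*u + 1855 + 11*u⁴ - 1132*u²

(4*u - 1)*(u + 5)*(u - 7)*(u² + 5*u + 53)

Among the possible rational roots, u = 7 is a root, giving the factor (u - 7) and quotient 4*u⁴ + 39*u³ + 302*u² + 982*u - 265.
Next, u = -5 is a root, so (u + 5) divides it; the quotient is 4*u³ + 19*u² + 207*u - 53.
Continuing, u = 1/4 is a root, so (4*u - 1) divides it; the quotient is u² + 5*u + 53.
The quadratic u² + 5*u + 53 has discriminant -187 < 0 and is irreducible over ℤ.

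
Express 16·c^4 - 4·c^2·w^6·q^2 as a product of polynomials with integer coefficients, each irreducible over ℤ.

Every term has a factor of 4·c^2; factoring it out leaves 4·c^2 - w^6·q^2.
Recognize a difference of squares with the parts 2·c and w^3·q.

4·c^2·(2·c + w^3·q)·(2·c - w^3·q)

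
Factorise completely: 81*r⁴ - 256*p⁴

(3*r - 4*p)*(3*r + 4*p)*(9*r² + 16*p²)

(3*r)⁴ − (4*p)⁴ = ((3*r)² − (4*p)²)((3*r)² + (4*p)²); the first factor splits again, the second (9*r² + 16*p²) is irreducible.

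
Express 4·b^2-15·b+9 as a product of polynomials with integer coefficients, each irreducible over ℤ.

(4·b-3)·(b-3)

Need a pair with product 4·9 = 36 and sum -15: that's -3 and -12.
Split the middle term: 4·b^2-3·b - 12·b+9 = b·(4·b-3) - 3·(4·b-3).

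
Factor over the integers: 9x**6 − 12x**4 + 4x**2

x**2(3x**2 − 2)**2

Factor out x**2 first: what remains is 9x**4 − 12x**2 + 4.
Recognize a perfect-square trinomial with the parts 2 and 3x**2.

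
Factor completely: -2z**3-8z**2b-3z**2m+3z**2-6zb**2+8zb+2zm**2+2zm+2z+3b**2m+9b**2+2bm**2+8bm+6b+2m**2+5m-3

-(2z-m-3)(z+3b+2m-1)(z+b+1)

Group: 2z(-z**2-4zb-2zm-3b**2-2bm-2b-2m+1) + (-m-3)(-z**2-4zb-2zm-3b**2-2bm-2b-2m+1); both groups contain (-z**2-4zb-2zm-3b**2-2bm-2b-2m+1), so (2z-m-3) is a factor with cofactor -z**2-4zb-2zm-3b**2-2bm-2b-2m+1.
The cofactor groups again: -z**2-4zb-2zm-3b**2-2bm-2b-2m+1 = -z(z+b+1) + (-3b-2m+1)(z+b+1); both groups contain (z+b+1), giving -(z+3b+2m-1)(z+b+1).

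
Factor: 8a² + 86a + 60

Pull out the common factor 2, then factor the remaining trinomial.

2(4a + 3)(a + 10)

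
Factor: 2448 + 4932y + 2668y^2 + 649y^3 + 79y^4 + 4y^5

(4y + 3)(y + 4)(y + 6)(y^2 + 9y + 34)

Among the possible rational roots, y = −3/4 is a root, so (4y + 3) divides it; the quotient is y^4 + 19y^3 + 148y^2 + 556y + 816.
Next, y = −6 is a root, so (y + 6) is a factor; dividing leaves y^3 + 13y^2 + 70y + 136.
Then y = −4 is a root, so (y + 4) is a factor; dividing leaves y^2 + 9y + 34.
The quadratic y^2 + 9y + 34 has discriminant −55 < 0 and is irreducible over ℤ.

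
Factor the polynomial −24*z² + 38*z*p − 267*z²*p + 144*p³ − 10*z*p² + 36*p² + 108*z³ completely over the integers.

Group: 4*z*(27*z² − 6*z*p − 6*z − 16*p² − 4*p) − 9*p*(27*z² − 6*z*p − 6*z − 16*p² − 4*p); both groups contain (27*z² − 6*z*p − 6*z − 16*p² − 4*p), so (4*z − 9*p) is a factor with cofactor 27*z² − 6*z*p − 6*z − 16*p² − 4*p.
The cofactor groups again: 27*z² − 6*z*p − 6*z − 16*p² − 4*p = 3*z*(9*z − 8*p − 2) + 2*p*(9*z − 8*p − 2); both groups contain (9*z − 8*p − 2), giving (3*z + 2*p)*(9*z − 8*p − 2).

(9*z − 8*p − 2)*(4*z − 9*p)*(3*z + 2*p)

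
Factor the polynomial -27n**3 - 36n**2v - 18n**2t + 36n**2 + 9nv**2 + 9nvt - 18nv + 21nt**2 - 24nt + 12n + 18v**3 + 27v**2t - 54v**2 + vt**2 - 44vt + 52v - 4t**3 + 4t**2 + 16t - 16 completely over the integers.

Group: 3n(-9n**2 - 18nv - 9nt + 18n - 9v**2 - 9vt + 18v + 4t**2 + 4t - 8) + (-2v - t + 2)(-9n**2 - 18nv - 9nt + 18n - 9v**2 - 9vt + 18v + 4t**2 + 4t - 8); both groups contain (-9n**2 - 18nv - 9nt + 18n - 9v**2 - 9vt + 18v + 4t**2 + 4t - 8), so (3n - 2v - t + 2) is a factor with cofactor -9n**2 - 18nv - 9nt + 18n - 9v**2 - 9vt + 18v + 4t**2 + 4t - 8.
The cofactor groups again: -9n**2 - 18nv - 9nt + 18n - 9v**2 - 9vt + 18v + 4t**2 + 4t - 8 = -3n(3n + 3v + 4t - 4) + (-3v + t + 2)(3n + 3v + 4t - 4); both groups contain (3n + 3v + 4t - 4), giving -(3n + 3v - t - 2)(3n + 3v + 4t - 4).

-(3n + 3v + 4t - 4)(3n + 3v - t - 2)(3n - 2v - t + 2)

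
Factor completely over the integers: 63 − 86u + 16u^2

Need a pair with product 16·63 = 1008 and sum −86: that's −14 and −72.
Split the middle term: 16u^2 − 14u − 72u + 63 = 2u(8u − 7) − 9(8u − 7).

(2u − 9)(8u − 7)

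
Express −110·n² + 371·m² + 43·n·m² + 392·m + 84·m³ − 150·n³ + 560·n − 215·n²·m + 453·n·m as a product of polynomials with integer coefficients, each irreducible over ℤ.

−(5·n − 3·m − 8)·(3·n + 4·m + 7)·(10·n + 7·m)

Group: 5·n·(−30·n² − 61·n·m − 70·n − 28·m² − 49·m) + (−3·m − 8)·(−30·n² − 61·n·m − 70·n − 28·m² − 49·m); both groups contain (−30·n² − 61·n·m − 70·n − 28·m² − 49·m), so (5·n − 3·m − 8) is a factor with cofactor −30·n² − 61·n·m − 70·n − 28·m² − 49·m.
The cofactor groups again: −30·n² − 61·n·m − 70·n − 28·m² − 49·m = −10·n·(3·n + 4·m + 7) − 7·m·(3·n + 4·m + 7); both groups contain (3·n + 4·m + 7), giving −(10·n + 7·m)·(3·n + 4·m + 7).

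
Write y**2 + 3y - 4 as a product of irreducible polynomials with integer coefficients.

(y + 4)(y - 1)

Two integers with product -4 and sum 3 are 4 and -1.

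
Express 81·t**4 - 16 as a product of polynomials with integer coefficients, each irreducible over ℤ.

(3·t + 2)·(3·t - 2)·(9·t**2 + 4)

Difference of squares twice: with A = 3·t and B = 2, A⁴ − B⁴ = (A² − B²)(A² + B²), and A² − B² factors again.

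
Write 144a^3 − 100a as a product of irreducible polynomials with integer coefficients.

4a(6a + 5)(6a − 5)

Factor out 4a, leaving 36a^2 − 25, which is a difference of two squares.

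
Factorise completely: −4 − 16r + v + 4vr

(4r + 1)(v − 4)

Group as (4vr + v) + (−16r − 4) = v(4r + 1) − 4(4r + 1).
Both groups share the factor (4r + 1).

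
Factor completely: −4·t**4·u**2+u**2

−u**2·(2·t**2+1)·(2·t**2−1)

Pull out the common factor u**2, leaving −4·t**4+1.
Recognize a difference of squares with the parts 1 and 2·t**2.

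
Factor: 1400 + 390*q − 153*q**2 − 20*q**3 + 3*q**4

By the rational root theorem, q = −7/3 is a root, giving the factor (3*q + 7) and quotient q**3 − 9*q**2 − 30*q + 200.
Then q = −5 is a root, so (q + 5) is a factor; dividing leaves q**2 − 14*q + 40.
The remaining quadratic factors as (q − 4)(q − 10).

(3*q + 7)*(q + 5)*(q − 10)*(q − 4)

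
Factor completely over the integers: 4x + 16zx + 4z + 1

(4x + 1)(4z + 1)

Group as (16zx + 4z) + (4x + 1) = 4z(4x + 1) + (4x + 1).
Both groups share the factor (4x + 1).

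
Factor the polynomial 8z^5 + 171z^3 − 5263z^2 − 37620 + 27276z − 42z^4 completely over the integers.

(2z − 15)(4z − 11)(z − 3)(z^2 + 8z + 76)

By the rational root theorem, z = 11/4 is a root, giving the factor (4z − 11) and quotient 2z^4 − 5z^3 + 29z^2 − 1236z + 3420.
Next, z = 15/2 is a root, so (2z − 15) is a factor; dividing leaves z^3 + 5z^2 + 52z − 228.
Continuing, z = 3 is a root, so (z − 3) is a factor; dividing leaves z^2 + 8z + 76.
The quadratic z^2 + 8z + 76 has discriminant −240 < 0 and is irreducible over ℤ.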